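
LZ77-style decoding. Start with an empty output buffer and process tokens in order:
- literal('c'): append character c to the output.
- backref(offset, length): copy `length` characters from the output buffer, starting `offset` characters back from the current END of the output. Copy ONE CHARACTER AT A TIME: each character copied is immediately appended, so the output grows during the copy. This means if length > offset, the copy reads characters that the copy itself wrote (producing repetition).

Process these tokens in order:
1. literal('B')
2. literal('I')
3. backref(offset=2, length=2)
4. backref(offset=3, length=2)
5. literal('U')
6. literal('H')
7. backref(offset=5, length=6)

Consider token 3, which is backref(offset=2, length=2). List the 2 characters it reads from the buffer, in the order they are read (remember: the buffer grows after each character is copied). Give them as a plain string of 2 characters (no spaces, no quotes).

Token 1: literal('B'). Output: "B"
Token 2: literal('I'). Output: "BI"
Token 3: backref(off=2, len=2). Buffer before: "BI" (len 2)
  byte 1: read out[0]='B', append. Buffer now: "BIB"
  byte 2: read out[1]='I', append. Buffer now: "BIBI"

Answer: BI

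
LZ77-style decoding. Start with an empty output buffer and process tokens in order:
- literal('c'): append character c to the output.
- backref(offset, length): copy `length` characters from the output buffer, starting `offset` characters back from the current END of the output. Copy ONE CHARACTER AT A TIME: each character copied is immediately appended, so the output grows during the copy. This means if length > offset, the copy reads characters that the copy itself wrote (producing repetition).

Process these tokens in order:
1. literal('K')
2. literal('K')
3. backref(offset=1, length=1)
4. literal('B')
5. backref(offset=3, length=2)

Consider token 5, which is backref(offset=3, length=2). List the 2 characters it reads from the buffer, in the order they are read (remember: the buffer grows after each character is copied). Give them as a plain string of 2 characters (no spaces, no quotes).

Answer: KK

Derivation:
Token 1: literal('K'). Output: "K"
Token 2: literal('K'). Output: "KK"
Token 3: backref(off=1, len=1). Copied 'K' from pos 1. Output: "KKK"
Token 4: literal('B'). Output: "KKKB"
Token 5: backref(off=3, len=2). Buffer before: "KKKB" (len 4)
  byte 1: read out[1]='K', append. Buffer now: "KKKBK"
  byte 2: read out[2]='K', append. Buffer now: "KKKBKK"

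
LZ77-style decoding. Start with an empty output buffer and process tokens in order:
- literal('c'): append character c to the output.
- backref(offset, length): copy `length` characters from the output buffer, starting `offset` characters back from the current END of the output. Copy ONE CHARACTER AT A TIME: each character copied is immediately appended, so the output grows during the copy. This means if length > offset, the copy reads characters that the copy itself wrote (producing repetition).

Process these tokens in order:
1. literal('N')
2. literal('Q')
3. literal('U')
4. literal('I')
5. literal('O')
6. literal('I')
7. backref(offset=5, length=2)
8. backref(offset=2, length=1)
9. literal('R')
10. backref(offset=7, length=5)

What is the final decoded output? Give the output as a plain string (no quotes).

Token 1: literal('N'). Output: "N"
Token 2: literal('Q'). Output: "NQ"
Token 3: literal('U'). Output: "NQU"
Token 4: literal('I'). Output: "NQUI"
Token 5: literal('O'). Output: "NQUIO"
Token 6: literal('I'). Output: "NQUIOI"
Token 7: backref(off=5, len=2). Copied 'QU' from pos 1. Output: "NQUIOIQU"
Token 8: backref(off=2, len=1). Copied 'Q' from pos 6. Output: "NQUIOIQUQ"
Token 9: literal('R'). Output: "NQUIOIQUQR"
Token 10: backref(off=7, len=5). Copied 'IOIQU' from pos 3. Output: "NQUIOIQUQRIOIQU"

Answer: NQUIOIQUQRIOIQU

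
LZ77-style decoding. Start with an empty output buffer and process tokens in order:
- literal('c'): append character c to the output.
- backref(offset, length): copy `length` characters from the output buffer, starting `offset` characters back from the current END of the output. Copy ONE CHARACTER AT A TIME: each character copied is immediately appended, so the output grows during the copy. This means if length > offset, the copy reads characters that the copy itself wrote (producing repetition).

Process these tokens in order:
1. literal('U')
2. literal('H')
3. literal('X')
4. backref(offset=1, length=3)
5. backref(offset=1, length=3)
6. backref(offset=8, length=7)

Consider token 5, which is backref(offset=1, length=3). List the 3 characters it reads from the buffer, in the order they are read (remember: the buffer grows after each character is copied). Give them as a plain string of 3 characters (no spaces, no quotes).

Answer: XXX

Derivation:
Token 1: literal('U'). Output: "U"
Token 2: literal('H'). Output: "UH"
Token 3: literal('X'). Output: "UHX"
Token 4: backref(off=1, len=3) (overlapping!). Copied 'XXX' from pos 2. Output: "UHXXXX"
Token 5: backref(off=1, len=3). Buffer before: "UHXXXX" (len 6)
  byte 1: read out[5]='X', append. Buffer now: "UHXXXXX"
  byte 2: read out[6]='X', append. Buffer now: "UHXXXXXX"
  byte 3: read out[7]='X', append. Buffer now: "UHXXXXXXX"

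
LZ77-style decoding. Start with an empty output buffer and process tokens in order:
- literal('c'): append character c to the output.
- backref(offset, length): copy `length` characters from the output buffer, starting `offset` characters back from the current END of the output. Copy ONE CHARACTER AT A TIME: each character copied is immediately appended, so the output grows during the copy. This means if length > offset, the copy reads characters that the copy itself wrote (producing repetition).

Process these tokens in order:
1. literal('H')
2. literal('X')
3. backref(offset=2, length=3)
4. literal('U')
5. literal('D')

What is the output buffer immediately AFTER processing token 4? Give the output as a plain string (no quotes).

Token 1: literal('H'). Output: "H"
Token 2: literal('X'). Output: "HX"
Token 3: backref(off=2, len=3) (overlapping!). Copied 'HXH' from pos 0. Output: "HXHXH"
Token 4: literal('U'). Output: "HXHXHU"

Answer: HXHXHU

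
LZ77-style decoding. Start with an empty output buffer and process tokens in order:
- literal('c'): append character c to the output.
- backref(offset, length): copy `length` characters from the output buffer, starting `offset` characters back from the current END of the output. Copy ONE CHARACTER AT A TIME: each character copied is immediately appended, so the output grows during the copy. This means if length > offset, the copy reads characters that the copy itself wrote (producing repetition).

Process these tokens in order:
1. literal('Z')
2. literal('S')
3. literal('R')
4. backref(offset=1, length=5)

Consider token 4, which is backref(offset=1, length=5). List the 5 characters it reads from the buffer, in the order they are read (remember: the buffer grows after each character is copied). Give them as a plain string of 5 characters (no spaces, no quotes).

Token 1: literal('Z'). Output: "Z"
Token 2: literal('S'). Output: "ZS"
Token 3: literal('R'). Output: "ZSR"
Token 4: backref(off=1, len=5). Buffer before: "ZSR" (len 3)
  byte 1: read out[2]='R', append. Buffer now: "ZSRR"
  byte 2: read out[3]='R', append. Buffer now: "ZSRRR"
  byte 3: read out[4]='R', append. Buffer now: "ZSRRRR"
  byte 4: read out[5]='R', append. Buffer now: "ZSRRRRR"
  byte 5: read out[6]='R', append. Buffer now: "ZSRRRRRR"

Answer: RRRRR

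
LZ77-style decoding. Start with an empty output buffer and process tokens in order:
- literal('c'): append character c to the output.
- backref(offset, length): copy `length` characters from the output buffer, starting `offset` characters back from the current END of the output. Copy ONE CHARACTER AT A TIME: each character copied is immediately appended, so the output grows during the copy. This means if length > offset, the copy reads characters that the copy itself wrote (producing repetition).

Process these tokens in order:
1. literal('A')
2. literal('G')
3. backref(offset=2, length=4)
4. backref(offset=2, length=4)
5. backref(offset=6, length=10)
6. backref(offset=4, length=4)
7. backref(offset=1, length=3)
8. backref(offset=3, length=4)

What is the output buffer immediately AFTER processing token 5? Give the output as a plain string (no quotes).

Answer: AGAGAGAGAGAGAGAGAGAG

Derivation:
Token 1: literal('A'). Output: "A"
Token 2: literal('G'). Output: "AG"
Token 3: backref(off=2, len=4) (overlapping!). Copied 'AGAG' from pos 0. Output: "AGAGAG"
Token 4: backref(off=2, len=4) (overlapping!). Copied 'AGAG' from pos 4. Output: "AGAGAGAGAG"
Token 5: backref(off=6, len=10) (overlapping!). Copied 'AGAGAGAGAG' from pos 4. Output: "AGAGAGAGAGAGAGAGAGAG"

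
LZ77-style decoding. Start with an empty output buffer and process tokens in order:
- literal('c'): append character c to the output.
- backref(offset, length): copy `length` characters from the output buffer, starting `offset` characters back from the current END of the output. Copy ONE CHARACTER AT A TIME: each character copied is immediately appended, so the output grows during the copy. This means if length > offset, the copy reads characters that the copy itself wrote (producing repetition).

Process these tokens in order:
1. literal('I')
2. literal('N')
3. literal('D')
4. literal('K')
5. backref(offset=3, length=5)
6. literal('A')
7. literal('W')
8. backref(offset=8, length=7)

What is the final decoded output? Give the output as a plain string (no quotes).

Answer: INDKNDKNDAWKNDKNDA

Derivation:
Token 1: literal('I'). Output: "I"
Token 2: literal('N'). Output: "IN"
Token 3: literal('D'). Output: "IND"
Token 4: literal('K'). Output: "INDK"
Token 5: backref(off=3, len=5) (overlapping!). Copied 'NDKND' from pos 1. Output: "INDKNDKND"
Token 6: literal('A'). Output: "INDKNDKNDA"
Token 7: literal('W'). Output: "INDKNDKNDAW"
Token 8: backref(off=8, len=7). Copied 'KNDKNDA' from pos 3. Output: "INDKNDKNDAWKNDKNDA"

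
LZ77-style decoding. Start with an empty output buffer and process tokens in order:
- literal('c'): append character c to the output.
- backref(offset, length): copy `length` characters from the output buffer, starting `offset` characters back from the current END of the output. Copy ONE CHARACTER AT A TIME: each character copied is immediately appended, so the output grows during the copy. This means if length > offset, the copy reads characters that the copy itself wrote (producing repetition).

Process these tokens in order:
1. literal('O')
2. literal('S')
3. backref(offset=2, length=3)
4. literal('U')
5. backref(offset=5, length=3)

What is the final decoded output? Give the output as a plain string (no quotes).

Answer: OSOSOUSOS

Derivation:
Token 1: literal('O'). Output: "O"
Token 2: literal('S'). Output: "OS"
Token 3: backref(off=2, len=3) (overlapping!). Copied 'OSO' from pos 0. Output: "OSOSO"
Token 4: literal('U'). Output: "OSOSOU"
Token 5: backref(off=5, len=3). Copied 'SOS' from pos 1. Output: "OSOSOUSOS"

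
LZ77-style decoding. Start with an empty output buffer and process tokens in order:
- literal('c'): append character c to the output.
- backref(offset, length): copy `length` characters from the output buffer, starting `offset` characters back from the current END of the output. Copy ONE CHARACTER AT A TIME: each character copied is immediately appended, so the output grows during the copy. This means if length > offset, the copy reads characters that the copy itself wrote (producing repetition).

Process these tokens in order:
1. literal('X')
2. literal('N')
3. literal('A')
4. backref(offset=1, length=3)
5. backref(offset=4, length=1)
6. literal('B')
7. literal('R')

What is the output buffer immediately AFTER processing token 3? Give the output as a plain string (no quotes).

Token 1: literal('X'). Output: "X"
Token 2: literal('N'). Output: "XN"
Token 3: literal('A'). Output: "XNA"

Answer: XNA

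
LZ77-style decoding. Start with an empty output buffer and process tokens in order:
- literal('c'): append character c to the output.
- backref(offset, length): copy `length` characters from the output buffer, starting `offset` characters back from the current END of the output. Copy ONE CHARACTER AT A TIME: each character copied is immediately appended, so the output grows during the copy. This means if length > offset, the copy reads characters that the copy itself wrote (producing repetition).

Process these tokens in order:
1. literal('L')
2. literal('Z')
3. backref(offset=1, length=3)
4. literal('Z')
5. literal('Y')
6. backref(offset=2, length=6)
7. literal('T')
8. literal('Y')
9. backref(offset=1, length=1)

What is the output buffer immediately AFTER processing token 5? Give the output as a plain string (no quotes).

Answer: LZZZZZY

Derivation:
Token 1: literal('L'). Output: "L"
Token 2: literal('Z'). Output: "LZ"
Token 3: backref(off=1, len=3) (overlapping!). Copied 'ZZZ' from pos 1. Output: "LZZZZ"
Token 4: literal('Z'). Output: "LZZZZZ"
Token 5: literal('Y'). Output: "LZZZZZY"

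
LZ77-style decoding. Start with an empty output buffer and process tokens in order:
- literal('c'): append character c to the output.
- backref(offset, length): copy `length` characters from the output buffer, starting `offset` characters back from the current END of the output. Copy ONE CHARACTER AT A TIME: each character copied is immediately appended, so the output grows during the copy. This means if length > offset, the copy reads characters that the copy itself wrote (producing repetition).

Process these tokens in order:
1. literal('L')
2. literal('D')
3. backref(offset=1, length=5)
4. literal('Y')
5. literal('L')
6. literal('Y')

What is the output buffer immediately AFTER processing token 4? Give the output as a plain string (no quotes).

Answer: LDDDDDDY

Derivation:
Token 1: literal('L'). Output: "L"
Token 2: literal('D'). Output: "LD"
Token 3: backref(off=1, len=5) (overlapping!). Copied 'DDDDD' from pos 1. Output: "LDDDDDD"
Token 4: literal('Y'). Output: "LDDDDDDY"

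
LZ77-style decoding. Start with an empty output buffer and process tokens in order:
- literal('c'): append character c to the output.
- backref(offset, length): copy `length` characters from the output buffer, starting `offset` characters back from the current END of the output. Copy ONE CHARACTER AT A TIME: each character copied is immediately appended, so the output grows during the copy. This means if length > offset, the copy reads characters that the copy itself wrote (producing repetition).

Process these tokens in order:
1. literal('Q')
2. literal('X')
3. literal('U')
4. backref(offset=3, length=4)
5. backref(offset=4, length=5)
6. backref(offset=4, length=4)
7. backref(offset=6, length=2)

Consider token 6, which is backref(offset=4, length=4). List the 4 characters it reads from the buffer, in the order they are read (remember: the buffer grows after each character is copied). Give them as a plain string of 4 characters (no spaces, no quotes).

Token 1: literal('Q'). Output: "Q"
Token 2: literal('X'). Output: "QX"
Token 3: literal('U'). Output: "QXU"
Token 4: backref(off=3, len=4) (overlapping!). Copied 'QXUQ' from pos 0. Output: "QXUQXUQ"
Token 5: backref(off=4, len=5) (overlapping!). Copied 'QXUQQ' from pos 3. Output: "QXUQXUQQXUQQ"
Token 6: backref(off=4, len=4). Buffer before: "QXUQXUQQXUQQ" (len 12)
  byte 1: read out[8]='X', append. Buffer now: "QXUQXUQQXUQQX"
  byte 2: read out[9]='U', append. Buffer now: "QXUQXUQQXUQQXU"
  byte 3: read out[10]='Q', append. Buffer now: "QXUQXUQQXUQQXUQ"
  byte 4: read out[11]='Q', append. Buffer now: "QXUQXUQQXUQQXUQQ"

Answer: XUQQ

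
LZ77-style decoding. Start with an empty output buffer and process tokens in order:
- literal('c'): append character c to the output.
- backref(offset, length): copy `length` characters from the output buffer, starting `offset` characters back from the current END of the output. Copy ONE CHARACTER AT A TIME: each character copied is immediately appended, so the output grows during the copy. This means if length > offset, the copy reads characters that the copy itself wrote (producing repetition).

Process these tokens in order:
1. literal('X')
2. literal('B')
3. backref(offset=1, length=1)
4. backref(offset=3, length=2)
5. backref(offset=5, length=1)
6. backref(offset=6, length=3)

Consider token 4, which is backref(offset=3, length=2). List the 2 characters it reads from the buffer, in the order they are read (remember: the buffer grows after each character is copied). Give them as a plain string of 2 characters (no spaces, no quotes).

Answer: XB

Derivation:
Token 1: literal('X'). Output: "X"
Token 2: literal('B'). Output: "XB"
Token 3: backref(off=1, len=1). Copied 'B' from pos 1. Output: "XBB"
Token 4: backref(off=3, len=2). Buffer before: "XBB" (len 3)
  byte 1: read out[0]='X', append. Buffer now: "XBBX"
  byte 2: read out[1]='B', append. Buffer now: "XBBXB"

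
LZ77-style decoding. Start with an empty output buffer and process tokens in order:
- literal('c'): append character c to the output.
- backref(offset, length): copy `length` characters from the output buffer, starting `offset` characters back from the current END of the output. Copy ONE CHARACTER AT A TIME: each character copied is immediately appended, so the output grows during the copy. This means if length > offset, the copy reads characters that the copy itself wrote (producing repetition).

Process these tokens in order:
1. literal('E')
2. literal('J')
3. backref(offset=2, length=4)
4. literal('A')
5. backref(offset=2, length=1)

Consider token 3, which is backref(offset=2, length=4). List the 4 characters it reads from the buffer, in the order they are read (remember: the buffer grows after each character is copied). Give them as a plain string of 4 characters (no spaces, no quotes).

Token 1: literal('E'). Output: "E"
Token 2: literal('J'). Output: "EJ"
Token 3: backref(off=2, len=4). Buffer before: "EJ" (len 2)
  byte 1: read out[0]='E', append. Buffer now: "EJE"
  byte 2: read out[1]='J', append. Buffer now: "EJEJ"
  byte 3: read out[2]='E', append. Buffer now: "EJEJE"
  byte 4: read out[3]='J', append. Buffer now: "EJEJEJ"

Answer: EJEJ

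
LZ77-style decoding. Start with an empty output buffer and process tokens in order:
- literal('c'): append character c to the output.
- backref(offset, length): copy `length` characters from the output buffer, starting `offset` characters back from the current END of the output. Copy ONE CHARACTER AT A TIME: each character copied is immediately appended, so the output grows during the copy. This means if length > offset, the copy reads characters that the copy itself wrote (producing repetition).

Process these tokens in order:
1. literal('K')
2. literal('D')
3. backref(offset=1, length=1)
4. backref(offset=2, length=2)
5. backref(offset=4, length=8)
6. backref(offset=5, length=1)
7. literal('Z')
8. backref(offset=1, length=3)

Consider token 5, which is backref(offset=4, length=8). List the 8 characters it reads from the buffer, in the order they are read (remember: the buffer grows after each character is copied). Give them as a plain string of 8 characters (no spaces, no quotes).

Answer: DDDDDDDD

Derivation:
Token 1: literal('K'). Output: "K"
Token 2: literal('D'). Output: "KD"
Token 3: backref(off=1, len=1). Copied 'D' from pos 1. Output: "KDD"
Token 4: backref(off=2, len=2). Copied 'DD' from pos 1. Output: "KDDDD"
Token 5: backref(off=4, len=8). Buffer before: "KDDDD" (len 5)
  byte 1: read out[1]='D', append. Buffer now: "KDDDDD"
  byte 2: read out[2]='D', append. Buffer now: "KDDDDDD"
  byte 3: read out[3]='D', append. Buffer now: "KDDDDDDD"
  byte 4: read out[4]='D', append. Buffer now: "KDDDDDDDD"
  byte 5: read out[5]='D', append. Buffer now: "KDDDDDDDDD"
  byte 6: read out[6]='D', append. Buffer now: "KDDDDDDDDDD"
  byte 7: read out[7]='D', append. Buffer now: "KDDDDDDDDDDD"
  byte 8: read out[8]='D', append. Buffer now: "KDDDDDDDDDDDD"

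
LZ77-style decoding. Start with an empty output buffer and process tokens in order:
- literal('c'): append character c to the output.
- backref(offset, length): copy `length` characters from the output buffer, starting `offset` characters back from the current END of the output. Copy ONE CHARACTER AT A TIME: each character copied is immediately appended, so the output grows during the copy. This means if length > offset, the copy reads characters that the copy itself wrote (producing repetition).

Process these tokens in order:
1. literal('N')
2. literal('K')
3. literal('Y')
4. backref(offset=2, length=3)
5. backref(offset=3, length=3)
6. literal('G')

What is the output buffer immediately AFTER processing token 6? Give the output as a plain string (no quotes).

Token 1: literal('N'). Output: "N"
Token 2: literal('K'). Output: "NK"
Token 3: literal('Y'). Output: "NKY"
Token 4: backref(off=2, len=3) (overlapping!). Copied 'KYK' from pos 1. Output: "NKYKYK"
Token 5: backref(off=3, len=3). Copied 'KYK' from pos 3. Output: "NKYKYKKYK"
Token 6: literal('G'). Output: "NKYKYKKYKG"

Answer: NKYKYKKYKG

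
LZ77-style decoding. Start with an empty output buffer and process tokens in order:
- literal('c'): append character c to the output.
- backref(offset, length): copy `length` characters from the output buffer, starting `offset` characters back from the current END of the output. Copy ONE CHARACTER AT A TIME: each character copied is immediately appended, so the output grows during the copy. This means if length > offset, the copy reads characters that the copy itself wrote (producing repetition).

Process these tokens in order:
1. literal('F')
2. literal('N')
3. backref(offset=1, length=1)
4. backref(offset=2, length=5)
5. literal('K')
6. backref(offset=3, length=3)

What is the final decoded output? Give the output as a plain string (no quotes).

Token 1: literal('F'). Output: "F"
Token 2: literal('N'). Output: "FN"
Token 3: backref(off=1, len=1). Copied 'N' from pos 1. Output: "FNN"
Token 4: backref(off=2, len=5) (overlapping!). Copied 'NNNNN' from pos 1. Output: "FNNNNNNN"
Token 5: literal('K'). Output: "FNNNNNNNK"
Token 6: backref(off=3, len=3). Copied 'NNK' from pos 6. Output: "FNNNNNNNKNNK"

Answer: FNNNNNNNKNNK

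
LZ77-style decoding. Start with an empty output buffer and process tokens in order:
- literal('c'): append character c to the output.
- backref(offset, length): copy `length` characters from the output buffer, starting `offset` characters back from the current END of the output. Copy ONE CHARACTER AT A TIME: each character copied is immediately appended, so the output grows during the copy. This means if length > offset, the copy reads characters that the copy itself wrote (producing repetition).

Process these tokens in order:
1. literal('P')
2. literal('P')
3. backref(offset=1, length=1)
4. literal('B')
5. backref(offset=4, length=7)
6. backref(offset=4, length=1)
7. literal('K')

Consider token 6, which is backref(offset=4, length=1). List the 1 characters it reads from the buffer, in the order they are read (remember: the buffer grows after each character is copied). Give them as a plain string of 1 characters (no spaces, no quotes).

Token 1: literal('P'). Output: "P"
Token 2: literal('P'). Output: "PP"
Token 3: backref(off=1, len=1). Copied 'P' from pos 1. Output: "PPP"
Token 4: literal('B'). Output: "PPPB"
Token 5: backref(off=4, len=7) (overlapping!). Copied 'PPPBPPP' from pos 0. Output: "PPPBPPPBPPP"
Token 6: backref(off=4, len=1). Buffer before: "PPPBPPPBPPP" (len 11)
  byte 1: read out[7]='B', append. Buffer now: "PPPBPPPBPPPB"

Answer: B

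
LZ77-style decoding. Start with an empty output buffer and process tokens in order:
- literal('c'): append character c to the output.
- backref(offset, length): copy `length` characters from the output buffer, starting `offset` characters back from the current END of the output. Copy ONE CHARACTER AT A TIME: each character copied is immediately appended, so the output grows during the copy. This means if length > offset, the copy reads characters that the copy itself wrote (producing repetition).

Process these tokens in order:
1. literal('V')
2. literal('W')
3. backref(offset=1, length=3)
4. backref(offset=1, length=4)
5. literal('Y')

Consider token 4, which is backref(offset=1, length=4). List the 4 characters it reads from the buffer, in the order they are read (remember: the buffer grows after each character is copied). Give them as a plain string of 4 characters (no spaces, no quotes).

Answer: WWWW

Derivation:
Token 1: literal('V'). Output: "V"
Token 2: literal('W'). Output: "VW"
Token 3: backref(off=1, len=3) (overlapping!). Copied 'WWW' from pos 1. Output: "VWWWW"
Token 4: backref(off=1, len=4). Buffer before: "VWWWW" (len 5)
  byte 1: read out[4]='W', append. Buffer now: "VWWWWW"
  byte 2: read out[5]='W', append. Buffer now: "VWWWWWW"
  byte 3: read out[6]='W', append. Buffer now: "VWWWWWWW"
  byte 4: read out[7]='W', append. Buffer now: "VWWWWWWWW"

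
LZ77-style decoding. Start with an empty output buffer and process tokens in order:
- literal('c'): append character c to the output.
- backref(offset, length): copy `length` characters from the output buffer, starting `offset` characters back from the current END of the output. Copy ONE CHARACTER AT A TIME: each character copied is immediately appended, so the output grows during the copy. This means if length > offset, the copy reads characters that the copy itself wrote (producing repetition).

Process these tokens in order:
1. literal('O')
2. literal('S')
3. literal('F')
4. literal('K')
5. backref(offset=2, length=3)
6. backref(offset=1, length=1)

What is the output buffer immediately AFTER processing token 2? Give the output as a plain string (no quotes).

Answer: OS

Derivation:
Token 1: literal('O'). Output: "O"
Token 2: literal('S'). Output: "OS"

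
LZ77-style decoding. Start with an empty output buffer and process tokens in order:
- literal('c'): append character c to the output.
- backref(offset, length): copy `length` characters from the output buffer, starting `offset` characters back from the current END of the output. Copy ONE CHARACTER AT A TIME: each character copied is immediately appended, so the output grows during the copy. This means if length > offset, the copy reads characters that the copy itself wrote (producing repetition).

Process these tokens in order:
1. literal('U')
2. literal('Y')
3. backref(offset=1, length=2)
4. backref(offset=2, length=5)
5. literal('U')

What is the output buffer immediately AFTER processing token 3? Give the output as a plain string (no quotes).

Token 1: literal('U'). Output: "U"
Token 2: literal('Y'). Output: "UY"
Token 3: backref(off=1, len=2) (overlapping!). Copied 'YY' from pos 1. Output: "UYYY"

Answer: UYYY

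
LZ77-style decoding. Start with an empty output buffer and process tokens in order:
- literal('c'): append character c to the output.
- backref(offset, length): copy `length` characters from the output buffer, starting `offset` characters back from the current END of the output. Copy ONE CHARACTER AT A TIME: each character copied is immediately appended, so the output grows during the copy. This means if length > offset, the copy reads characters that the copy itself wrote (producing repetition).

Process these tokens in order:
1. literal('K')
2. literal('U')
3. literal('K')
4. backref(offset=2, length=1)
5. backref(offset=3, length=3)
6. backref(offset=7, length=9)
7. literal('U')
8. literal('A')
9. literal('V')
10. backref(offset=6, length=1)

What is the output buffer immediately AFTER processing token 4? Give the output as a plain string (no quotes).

Token 1: literal('K'). Output: "K"
Token 2: literal('U'). Output: "KU"
Token 3: literal('K'). Output: "KUK"
Token 4: backref(off=2, len=1). Copied 'U' from pos 1. Output: "KUKU"

Answer: KUKU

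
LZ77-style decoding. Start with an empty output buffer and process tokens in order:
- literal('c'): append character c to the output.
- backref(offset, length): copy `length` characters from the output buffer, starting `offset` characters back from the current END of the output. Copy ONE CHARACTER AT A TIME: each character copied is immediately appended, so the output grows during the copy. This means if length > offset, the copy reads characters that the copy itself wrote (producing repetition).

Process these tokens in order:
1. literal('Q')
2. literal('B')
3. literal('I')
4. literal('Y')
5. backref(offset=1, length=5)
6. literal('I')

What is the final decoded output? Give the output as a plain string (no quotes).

Token 1: literal('Q'). Output: "Q"
Token 2: literal('B'). Output: "QB"
Token 3: literal('I'). Output: "QBI"
Token 4: literal('Y'). Output: "QBIY"
Token 5: backref(off=1, len=5) (overlapping!). Copied 'YYYYY' from pos 3. Output: "QBIYYYYYY"
Token 6: literal('I'). Output: "QBIYYYYYYI"

Answer: QBIYYYYYYI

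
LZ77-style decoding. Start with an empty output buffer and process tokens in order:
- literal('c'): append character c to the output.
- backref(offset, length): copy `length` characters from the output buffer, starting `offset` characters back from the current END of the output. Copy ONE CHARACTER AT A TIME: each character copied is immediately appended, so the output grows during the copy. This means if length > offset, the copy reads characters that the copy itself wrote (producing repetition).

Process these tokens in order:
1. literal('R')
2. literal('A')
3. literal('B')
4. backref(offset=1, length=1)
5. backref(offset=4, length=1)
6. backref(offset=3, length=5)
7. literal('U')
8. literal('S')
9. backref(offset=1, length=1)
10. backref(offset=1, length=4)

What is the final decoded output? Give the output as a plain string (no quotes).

Answer: RABBRBBRBBUSSSSSS

Derivation:
Token 1: literal('R'). Output: "R"
Token 2: literal('A'). Output: "RA"
Token 3: literal('B'). Output: "RAB"
Token 4: backref(off=1, len=1). Copied 'B' from pos 2. Output: "RABB"
Token 5: backref(off=4, len=1). Copied 'R' from pos 0. Output: "RABBR"
Token 6: backref(off=3, len=5) (overlapping!). Copied 'BBRBB' from pos 2. Output: "RABBRBBRBB"
Token 7: literal('U'). Output: "RABBRBBRBBU"
Token 8: literal('S'). Output: "RABBRBBRBBUS"
Token 9: backref(off=1, len=1). Copied 'S' from pos 11. Output: "RABBRBBRBBUSS"
Token 10: backref(off=1, len=4) (overlapping!). Copied 'SSSS' from pos 12. Output: "RABBRBBRBBUSSSSSS"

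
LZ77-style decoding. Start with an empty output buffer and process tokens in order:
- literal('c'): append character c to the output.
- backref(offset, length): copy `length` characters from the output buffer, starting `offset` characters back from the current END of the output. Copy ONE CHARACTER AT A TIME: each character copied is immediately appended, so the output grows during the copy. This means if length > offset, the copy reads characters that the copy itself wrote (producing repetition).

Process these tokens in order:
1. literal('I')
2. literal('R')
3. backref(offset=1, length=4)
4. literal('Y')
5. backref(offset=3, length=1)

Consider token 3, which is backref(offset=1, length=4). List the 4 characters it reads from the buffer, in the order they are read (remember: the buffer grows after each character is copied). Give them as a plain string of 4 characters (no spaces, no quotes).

Answer: RRRR

Derivation:
Token 1: literal('I'). Output: "I"
Token 2: literal('R'). Output: "IR"
Token 3: backref(off=1, len=4). Buffer before: "IR" (len 2)
  byte 1: read out[1]='R', append. Buffer now: "IRR"
  byte 2: read out[2]='R', append. Buffer now: "IRRR"
  byte 3: read out[3]='R', append. Buffer now: "IRRRR"
  byte 4: read out[4]='R', append. Buffer now: "IRRRRR"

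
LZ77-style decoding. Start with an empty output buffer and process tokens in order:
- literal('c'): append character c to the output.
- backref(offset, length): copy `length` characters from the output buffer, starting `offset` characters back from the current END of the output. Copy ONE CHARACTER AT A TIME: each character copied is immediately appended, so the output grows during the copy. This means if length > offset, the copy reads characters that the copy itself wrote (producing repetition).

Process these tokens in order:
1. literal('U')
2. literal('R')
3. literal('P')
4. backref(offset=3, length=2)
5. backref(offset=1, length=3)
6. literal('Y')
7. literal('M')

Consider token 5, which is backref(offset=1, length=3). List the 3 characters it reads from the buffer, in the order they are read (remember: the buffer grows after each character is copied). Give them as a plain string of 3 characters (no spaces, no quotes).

Answer: RRR

Derivation:
Token 1: literal('U'). Output: "U"
Token 2: literal('R'). Output: "UR"
Token 3: literal('P'). Output: "URP"
Token 4: backref(off=3, len=2). Copied 'UR' from pos 0. Output: "URPUR"
Token 5: backref(off=1, len=3). Buffer before: "URPUR" (len 5)
  byte 1: read out[4]='R', append. Buffer now: "URPURR"
  byte 2: read out[5]='R', append. Buffer now: "URPURRR"
  byte 3: read out[6]='R', append. Buffer now: "URPURRRR"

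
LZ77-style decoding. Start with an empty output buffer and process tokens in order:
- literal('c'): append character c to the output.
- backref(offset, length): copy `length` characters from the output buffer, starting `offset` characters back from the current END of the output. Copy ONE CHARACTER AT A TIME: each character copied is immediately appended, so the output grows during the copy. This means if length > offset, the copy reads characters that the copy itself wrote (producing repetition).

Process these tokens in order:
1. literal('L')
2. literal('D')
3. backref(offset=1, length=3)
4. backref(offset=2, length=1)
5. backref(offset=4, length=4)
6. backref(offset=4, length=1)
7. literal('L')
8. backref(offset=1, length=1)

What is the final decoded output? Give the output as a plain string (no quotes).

Answer: LDDDDDDDDDDLL

Derivation:
Token 1: literal('L'). Output: "L"
Token 2: literal('D'). Output: "LD"
Token 3: backref(off=1, len=3) (overlapping!). Copied 'DDD' from pos 1. Output: "LDDDD"
Token 4: backref(off=2, len=1). Copied 'D' from pos 3. Output: "LDDDDD"
Token 5: backref(off=4, len=4). Copied 'DDDD' from pos 2. Output: "LDDDDDDDDD"
Token 6: backref(off=4, len=1). Copied 'D' from pos 6. Output: "LDDDDDDDDDD"
Token 7: literal('L'). Output: "LDDDDDDDDDDL"
Token 8: backref(off=1, len=1). Copied 'L' from pos 11. Output: "LDDDDDDDDDDLL"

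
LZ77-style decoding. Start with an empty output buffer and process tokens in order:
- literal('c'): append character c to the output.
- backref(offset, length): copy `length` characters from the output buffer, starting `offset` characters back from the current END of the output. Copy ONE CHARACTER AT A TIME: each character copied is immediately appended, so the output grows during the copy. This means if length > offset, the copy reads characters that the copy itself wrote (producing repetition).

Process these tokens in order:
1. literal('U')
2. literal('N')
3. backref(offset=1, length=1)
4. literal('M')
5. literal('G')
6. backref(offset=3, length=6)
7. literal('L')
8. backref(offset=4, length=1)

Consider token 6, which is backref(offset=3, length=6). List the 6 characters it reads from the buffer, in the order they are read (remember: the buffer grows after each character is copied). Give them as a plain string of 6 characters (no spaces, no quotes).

Token 1: literal('U'). Output: "U"
Token 2: literal('N'). Output: "UN"
Token 3: backref(off=1, len=1). Copied 'N' from pos 1. Output: "UNN"
Token 4: literal('M'). Output: "UNNM"
Token 5: literal('G'). Output: "UNNMG"
Token 6: backref(off=3, len=6). Buffer before: "UNNMG" (len 5)
  byte 1: read out[2]='N', append. Buffer now: "UNNMGN"
  byte 2: read out[3]='M', append. Buffer now: "UNNMGNM"
  byte 3: read out[4]='G', append. Buffer now: "UNNMGNMG"
  byte 4: read out[5]='N', append. Buffer now: "UNNMGNMGN"
  byte 5: read out[6]='M', append. Buffer now: "UNNMGNMGNM"
  byte 6: read out[7]='G', append. Buffer now: "UNNMGNMGNMG"

Answer: NMGNMG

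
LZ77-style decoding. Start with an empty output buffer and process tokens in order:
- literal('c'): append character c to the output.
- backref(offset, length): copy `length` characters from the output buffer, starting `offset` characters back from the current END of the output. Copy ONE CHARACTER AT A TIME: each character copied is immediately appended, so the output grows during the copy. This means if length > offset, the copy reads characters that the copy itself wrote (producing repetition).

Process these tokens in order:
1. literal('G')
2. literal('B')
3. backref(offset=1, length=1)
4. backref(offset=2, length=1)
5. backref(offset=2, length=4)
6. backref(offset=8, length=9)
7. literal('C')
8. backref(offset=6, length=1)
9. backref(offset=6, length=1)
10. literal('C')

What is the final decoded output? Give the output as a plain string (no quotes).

Token 1: literal('G'). Output: "G"
Token 2: literal('B'). Output: "GB"
Token 3: backref(off=1, len=1). Copied 'B' from pos 1. Output: "GBB"
Token 4: backref(off=2, len=1). Copied 'B' from pos 1. Output: "GBBB"
Token 5: backref(off=2, len=4) (overlapping!). Copied 'BBBB' from pos 2. Output: "GBBBBBBB"
Token 6: backref(off=8, len=9) (overlapping!). Copied 'GBBBBBBBG' from pos 0. Output: "GBBBBBBBGBBBBBBBG"
Token 7: literal('C'). Output: "GBBBBBBBGBBBBBBBGC"
Token 8: backref(off=6, len=1). Copied 'B' from pos 12. Output: "GBBBBBBBGBBBBBBBGCB"
Token 9: backref(off=6, len=1). Copied 'B' from pos 13. Output: "GBBBBBBBGBBBBBBBGCBB"
Token 10: literal('C'). Output: "GBBBBBBBGBBBBBBBGCBBC"

Answer: GBBBBBBBGBBBBBBBGCBBC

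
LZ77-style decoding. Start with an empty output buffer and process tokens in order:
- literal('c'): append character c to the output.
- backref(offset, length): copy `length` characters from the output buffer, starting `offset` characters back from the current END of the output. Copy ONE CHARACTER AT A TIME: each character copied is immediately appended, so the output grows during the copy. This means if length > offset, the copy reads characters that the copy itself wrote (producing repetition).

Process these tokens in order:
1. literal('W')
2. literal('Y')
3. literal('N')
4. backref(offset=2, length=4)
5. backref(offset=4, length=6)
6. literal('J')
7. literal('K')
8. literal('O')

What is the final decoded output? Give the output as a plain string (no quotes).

Token 1: literal('W'). Output: "W"
Token 2: literal('Y'). Output: "WY"
Token 3: literal('N'). Output: "WYN"
Token 4: backref(off=2, len=4) (overlapping!). Copied 'YNYN' from pos 1. Output: "WYNYNYN"
Token 5: backref(off=4, len=6) (overlapping!). Copied 'YNYNYN' from pos 3. Output: "WYNYNYNYNYNYN"
Token 6: literal('J'). Output: "WYNYNYNYNYNYNJ"
Token 7: literal('K'). Output: "WYNYNYNYNYNYNJK"
Token 8: literal('O'). Output: "WYNYNYNYNYNYNJKO"

Answer: WYNYNYNYNYNYNJKO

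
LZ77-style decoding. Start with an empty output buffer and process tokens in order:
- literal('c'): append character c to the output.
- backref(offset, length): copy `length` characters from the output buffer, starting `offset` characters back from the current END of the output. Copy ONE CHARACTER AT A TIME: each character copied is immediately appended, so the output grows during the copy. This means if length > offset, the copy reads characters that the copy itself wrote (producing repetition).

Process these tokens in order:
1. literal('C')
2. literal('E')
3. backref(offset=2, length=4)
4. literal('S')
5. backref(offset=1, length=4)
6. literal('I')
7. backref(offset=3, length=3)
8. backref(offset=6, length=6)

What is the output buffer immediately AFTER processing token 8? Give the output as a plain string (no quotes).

Token 1: literal('C'). Output: "C"
Token 2: literal('E'). Output: "CE"
Token 3: backref(off=2, len=4) (overlapping!). Copied 'CECE' from pos 0. Output: "CECECE"
Token 4: literal('S'). Output: "CECECES"
Token 5: backref(off=1, len=4) (overlapping!). Copied 'SSSS' from pos 6. Output: "CECECESSSSS"
Token 6: literal('I'). Output: "CECECESSSSSI"
Token 7: backref(off=3, len=3). Copied 'SSI' from pos 9. Output: "CECECESSSSSISSI"
Token 8: backref(off=6, len=6). Copied 'SSISSI' from pos 9. Output: "CECECESSSSSISSISSISSI"

Answer: CECECESSSSSISSISSISSI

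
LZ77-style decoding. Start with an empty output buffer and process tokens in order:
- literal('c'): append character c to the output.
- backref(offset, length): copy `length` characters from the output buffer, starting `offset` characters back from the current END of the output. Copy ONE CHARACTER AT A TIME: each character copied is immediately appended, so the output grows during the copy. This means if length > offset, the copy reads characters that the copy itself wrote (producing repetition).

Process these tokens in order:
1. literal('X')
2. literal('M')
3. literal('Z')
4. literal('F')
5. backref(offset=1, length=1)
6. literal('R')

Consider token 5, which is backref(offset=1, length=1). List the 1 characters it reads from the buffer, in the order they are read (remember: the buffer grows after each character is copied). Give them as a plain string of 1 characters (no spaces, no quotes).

Answer: F

Derivation:
Token 1: literal('X'). Output: "X"
Token 2: literal('M'). Output: "XM"
Token 3: literal('Z'). Output: "XMZ"
Token 4: literal('F'). Output: "XMZF"
Token 5: backref(off=1, len=1). Buffer before: "XMZF" (len 4)
  byte 1: read out[3]='F', append. Buffer now: "XMZFF"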